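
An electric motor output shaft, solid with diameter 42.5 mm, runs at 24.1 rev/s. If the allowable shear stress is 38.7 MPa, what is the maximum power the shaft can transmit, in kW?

88.3 kW

J = πd⁴/32 = π(0.0425)⁴/32 = 3.203×10^-7 m⁴.
T_max = τ_allow·J/r = 3.87×10^7 × 3.203×10^-7 / 0.0213 = 583.3 N·m.
ω = 2π·24.1 = 151.4 rad/s, so P_max = T_max·ω = 8.833×10^4 W.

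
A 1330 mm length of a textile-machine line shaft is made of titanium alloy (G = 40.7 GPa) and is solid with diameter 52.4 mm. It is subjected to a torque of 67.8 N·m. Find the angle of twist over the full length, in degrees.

J = πd⁴/32 = π(0.0524)⁴/32 = 7.402×10^-7 m⁴.
θ = T·L/(G·J) = 67.80 × 1.33 / (40.7×10⁹ × 7.402×10^-7) = 2.993×10^-3 rad.

0.172°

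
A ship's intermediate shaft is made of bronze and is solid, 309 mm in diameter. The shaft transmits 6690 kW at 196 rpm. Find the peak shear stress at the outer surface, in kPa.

ω = 2π·196/60 = 20.53 rad/s, so T = P/ω = 6690×10³ / 20.53 = 325900 N·m.
J = πd⁴/32 = π(0.309)⁴/32 = 8.950×10^-4 m⁴.
τ_max = T·r/J = 325900 × 0.154 / 8.950×10^-4 = 5.626×10^7 Pa.

56300 kPa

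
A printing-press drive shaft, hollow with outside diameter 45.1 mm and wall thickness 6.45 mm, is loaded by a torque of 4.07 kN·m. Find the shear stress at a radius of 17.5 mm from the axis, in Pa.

2.37e8 Pa

J = π(d_o⁴ − d_i⁴)/32 = π(0.0451⁴ − 0.0322⁴)/32 = 3.006×10^-7 m⁴.
Shear stress varies linearly with radius: τ = T·r/J = 4070 × 0.0175 / 3.006×10^-7 = 2.369×10^8 Pa.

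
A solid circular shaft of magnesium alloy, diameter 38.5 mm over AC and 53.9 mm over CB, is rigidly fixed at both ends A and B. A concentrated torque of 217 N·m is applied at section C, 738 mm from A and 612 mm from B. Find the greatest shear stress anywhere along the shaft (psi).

842 psi

Compatibility: T_A·a/J_AC = T_B·b/J_CB with T_A + T_B = T₀.
J_AC = 2.16×10^-7 m⁴, J_CB = 8.29×10^-7 m⁴, so T_A = T₀·(J_AC/a)/((J_AC/a)+(J_CB/b)) = 38.53 N·m, T_B = 178.5 N·m.
τ in each portion: τ_AC = 3.44×10^6 Pa, τ_CB = 5.80×10^6 Pa; maximum is in CB.
τ_max = T_CB·r/J = 178.5·0.0269/8.29×10^-7 = 5.805×10^6 Pa.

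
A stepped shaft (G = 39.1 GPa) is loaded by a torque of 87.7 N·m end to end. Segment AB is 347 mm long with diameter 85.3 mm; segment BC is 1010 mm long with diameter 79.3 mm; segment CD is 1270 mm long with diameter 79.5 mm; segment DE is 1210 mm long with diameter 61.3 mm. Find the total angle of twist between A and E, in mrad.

J_AB = π(0.0853)⁴/32 = 5.20×10^-6 m⁴; J_BC = π(0.0793)⁴/32 = 3.88×10^-6 m⁴; J_CD = π(0.0795)⁴/32 = 3.92×10^-6 m⁴; J_DE = π(0.0613)⁴/32 = 1.39×10^-6 m⁴.
θ = (T/G)·Σ L_i/J_i = (87.70/39.1×10⁹)·(0.347/5.20×10^-6 + 1.01/3.88×10^-6 + 1.27/3.92×10^-6 + 1.21/1.39×10^-6) = 3.417×10^-3 rad.

3.42 mrad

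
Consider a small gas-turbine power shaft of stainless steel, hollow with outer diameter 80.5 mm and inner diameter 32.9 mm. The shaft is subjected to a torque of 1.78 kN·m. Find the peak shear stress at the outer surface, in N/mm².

J = π(d_o⁴ − d_i⁴)/32 = π(0.0805⁴ − 0.0329⁴)/32 = 4.008×10^-6 m⁴.
τ_max = T·r/J = 1780 × 0.0403 / 4.008×10^-6 = 1.788×10^7 Pa.

17.9 N/mm²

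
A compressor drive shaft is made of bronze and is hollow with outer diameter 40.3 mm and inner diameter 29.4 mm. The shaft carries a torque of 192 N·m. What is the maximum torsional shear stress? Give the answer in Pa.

J = π(d_o⁴ − d_i⁴)/32 = π(0.0403⁴ − 0.0294⁴)/32 = 1.856×10^-7 m⁴.
τ_max = T·r/J = 192.0 × 0.0201 / 1.856×10^-7 = 2.084×10^7 Pa.

2.08e7 Pa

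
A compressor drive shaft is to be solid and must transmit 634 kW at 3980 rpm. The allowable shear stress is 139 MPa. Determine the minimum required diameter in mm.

38.2 mm

ω = 2π·3980/60 = 416.8 rad/s, so T = P/ω = 634×10³ / 416.8 = 1521 N·m.
For a solid shaft τ_max = 16T/(πd³), so d = (16T/(π τ_allow))^(1/3) = (16·1521/(π·1.39×10^8))^(1/3) = 0.03820 m.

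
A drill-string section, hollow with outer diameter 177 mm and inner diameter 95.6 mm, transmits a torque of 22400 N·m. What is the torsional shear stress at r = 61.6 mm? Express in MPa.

J = π(d_o⁴ − d_i⁴)/32 = π(0.177⁴ − 0.0956⁴)/32 = 8.816×10^-5 m⁴.
Shear stress varies linearly with radius: τ = T·r/J = 22400 × 0.0616 / 8.816×10^-5 = 1.565×10^7 Pa.

15.7 MPa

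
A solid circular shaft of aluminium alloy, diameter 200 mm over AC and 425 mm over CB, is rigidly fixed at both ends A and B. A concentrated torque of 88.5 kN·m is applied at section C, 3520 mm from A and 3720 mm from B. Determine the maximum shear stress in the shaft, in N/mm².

5.58 N/mm²

Compatibility: T_A·a/J_AC = T_B·b/J_CB with T_A + T_B = T₀.
J_AC = 1.57×10^-4 m⁴, J_CB = 3.20×10^-3 m⁴, so T_A = T₀·(J_AC/a)/((J_AC/a)+(J_CB/b)) = 4361 N·m, T_B = 84140 N·m.
τ in each portion: τ_AC = 2.78×10^6 Pa, τ_CB = 5.58×10^6 Pa; maximum is in CB.
τ_max = T_CB·r/J = 84140·0.212/3.20×10^-3 = 5.582×10^6 Pa.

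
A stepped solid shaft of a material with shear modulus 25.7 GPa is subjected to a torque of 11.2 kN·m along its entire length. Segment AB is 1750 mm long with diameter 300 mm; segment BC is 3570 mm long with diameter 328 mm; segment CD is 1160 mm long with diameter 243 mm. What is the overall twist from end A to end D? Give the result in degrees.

J_AB = π(0.300)⁴/32 = 7.95×10^-4 m⁴; J_BC = π(0.328)⁴/32 = 1.14×10^-3 m⁴; J_CD = π(0.243)⁴/32 = 3.42×10^-4 m⁴.
θ = (T/G)·Σ L_i/J_i = (11200/25.7×10⁹)·(1.75/7.95×10^-4 + 3.57/1.14×10^-3 + 1.16/3.42×10^-4) = 3.805×10^-3 rad.

0.218°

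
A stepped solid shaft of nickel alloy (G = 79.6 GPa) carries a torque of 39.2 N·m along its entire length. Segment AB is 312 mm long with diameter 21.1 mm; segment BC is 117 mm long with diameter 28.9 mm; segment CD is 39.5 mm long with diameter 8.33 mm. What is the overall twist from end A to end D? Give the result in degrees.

J_AB = π(0.0211)⁴/32 = 1.95×10^-8 m⁴; J_BC = π(0.0289)⁴/32 = 6.85×10^-8 m⁴; J_CD = π(0.00833)⁴/32 = 4.73×10^-10 m⁴.
θ = (T/G)·Σ L_i/J_i = (39.20/79.6×10⁹)·(0.312/1.95×10^-8 + 0.117/6.85×10^-8 + 0.0395/4.73×10^-10) = 0.04989 rad.

2.86°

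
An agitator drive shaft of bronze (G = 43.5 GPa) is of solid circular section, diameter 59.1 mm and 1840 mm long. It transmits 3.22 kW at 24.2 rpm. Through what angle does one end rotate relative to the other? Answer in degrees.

ω = 2π·24.2/60 = 2.534 rad/s, so T = P/ω = 3.22×10³ / 2.534 = 1271 N·m.
J = πd⁴/32 = π(0.0591)⁴/32 = 1.198×10^-6 m⁴.
θ = T·L/(G·J) = 1271 × 1.84 / (43.5×10⁹ × 1.198×10^-6) = 0.04487 rad.

2.57°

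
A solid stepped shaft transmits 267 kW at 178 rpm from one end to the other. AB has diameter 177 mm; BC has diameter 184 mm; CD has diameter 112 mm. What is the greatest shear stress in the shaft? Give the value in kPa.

51900 kPa

ω = 2π·178/60 = 18.64 rad/s, so T = P/ω = 267×10³ / 18.64 = 14320 N·m.
Under the same torque, τ_max = 16T/(πd³) is largest where d is smallest — segment CD (d = 112 mm).
τ_max = 16·14320/(π·(0.112)³) = 5.193×10^7 Pa.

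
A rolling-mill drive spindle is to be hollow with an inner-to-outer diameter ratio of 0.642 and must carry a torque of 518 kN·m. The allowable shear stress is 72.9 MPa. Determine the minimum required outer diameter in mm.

352 mm

For a hollow shaft with d_i/d_o = 0.642: τ_max = 16T/(π d_o³ (1−k⁴)), so d_o = [16T/(π τ_allow (1−k⁴))]^(1/3) = [16·518000/(π·7.29×10^7·0.8301)]^(1/3) = 0.3519 m.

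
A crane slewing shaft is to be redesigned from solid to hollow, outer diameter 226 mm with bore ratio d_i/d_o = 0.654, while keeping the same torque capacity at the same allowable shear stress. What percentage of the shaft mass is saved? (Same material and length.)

34.5 %

Equal τ_max and T ⇒ the solid shaft needs d_s³ = d_o³(1−k⁴), so d_s = 226·(1−0.654⁴)^(1/3) = 211.3 mm.
Area ratio A_h/A_s = d_o²(1−k²)/d_s² = (1−k²)/(1−k⁴)^(2/3) = 0.6548.
Mass saving = 1 − 0.6548 = 34.5 %.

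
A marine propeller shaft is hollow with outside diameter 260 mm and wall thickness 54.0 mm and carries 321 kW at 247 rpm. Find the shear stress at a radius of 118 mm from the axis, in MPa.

ω = 2π·247/60 = 25.87 rad/s, so T = P/ω = 321×10³ / 25.87 = 12410 N·m.
J = π(d_o⁴ − d_i⁴)/32 = π(0.260⁴ − 0.152⁴)/32 = 3.962×10^-4 m⁴.
Shear stress varies linearly with radius: τ = T·r/J = 12410 × 0.118 / 3.962×10^-4 = 3.696×10^6 Pa.

3.70 MPa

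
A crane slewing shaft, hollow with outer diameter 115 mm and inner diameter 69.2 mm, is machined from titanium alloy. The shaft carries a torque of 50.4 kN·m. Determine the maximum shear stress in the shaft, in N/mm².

J = π(d_o⁴ − d_i⁴)/32 = π(0.115⁴ − 0.0692⁴)/32 = 1.492×10^-5 m⁴.
τ_max = T·r/J = 50400 × 0.0575 / 1.492×10^-5 = 1.942×10^8 Pa.

194 N/mm²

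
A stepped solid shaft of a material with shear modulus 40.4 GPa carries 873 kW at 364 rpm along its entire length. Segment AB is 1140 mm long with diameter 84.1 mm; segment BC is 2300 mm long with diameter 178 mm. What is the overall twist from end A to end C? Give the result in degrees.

8.30°

ω = 2π·364/60 = 38.12 rad/s, so T = P/ω = 873×10³ / 38.12 = 22900 N·m.
J_AB = π(0.0841)⁴/32 = 4.91×10^-6 m⁴; J_BC = π(0.178)⁴/32 = 9.86×10^-5 m⁴.
θ = (T/G)·Σ L_i/J_i = (22900/40.4×10⁹)·(1.14/4.91×10^-6 + 2.30/9.86×10^-5) = 0.1448 rad.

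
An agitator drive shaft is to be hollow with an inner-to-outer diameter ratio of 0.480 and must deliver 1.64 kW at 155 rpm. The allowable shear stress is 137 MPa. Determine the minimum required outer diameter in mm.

15.8 mm

ω = 2π·155/60 = 16.23 rad/s, so T = P/ω = 1.64×10³ / 16.23 = 101.0 N·m.
For a hollow shaft with d_i/d_o = 0.480: τ_max = 16T/(π d_o³ (1−k⁴)), so d_o = [16T/(π τ_allow (1−k⁴))]^(1/3) = [16·101.0/(π·1.37×10^8·0.9469)]^(1/3) = 0.01583 m.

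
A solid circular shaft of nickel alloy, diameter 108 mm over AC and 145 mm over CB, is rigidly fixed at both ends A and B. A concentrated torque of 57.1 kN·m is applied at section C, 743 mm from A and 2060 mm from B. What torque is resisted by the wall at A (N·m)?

Compatibility: T_A·a/J_AC = T_B·b/J_CB with T_A + T_B = T₀.
J_AC = 1.34×10^-5 m⁴, J_CB = 4.34×10^-5 m⁴, so T_A = T₀·(J_AC/a)/((J_AC/a)+(J_CB/b)) = 26290 N·m, T_B = 30810 N·m.

26300 N·m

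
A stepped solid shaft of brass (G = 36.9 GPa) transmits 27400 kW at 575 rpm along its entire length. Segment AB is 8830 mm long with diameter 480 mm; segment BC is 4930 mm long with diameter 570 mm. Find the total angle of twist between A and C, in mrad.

ω = 2π·575/60 = 60.21 rad/s, so T = P/ω = 27400×10³ / 60.21 = 455000 N·m.
J_AB = π(0.480)⁴/32 = 5.21×10^-3 m⁴; J_BC = π(0.570)⁴/32 = 0.0104 m⁴.
θ = (T/G)·Σ L_i/J_i = (455000/36.9×10⁹)·(8.83/5.21×10^-3 + 4.93/0.0104) = 0.02676 rad.

26.8 mrad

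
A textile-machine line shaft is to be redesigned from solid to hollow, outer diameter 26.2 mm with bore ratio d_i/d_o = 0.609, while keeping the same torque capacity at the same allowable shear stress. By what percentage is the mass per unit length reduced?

30.6 %

Equal τ_max and T ⇒ the solid shaft needs d_s³ = d_o³(1−k⁴), so d_s = 26.2·(1−0.609⁴)^(1/3) = 24.94 mm.
Area ratio A_h/A_s = d_o²(1−k²)/d_s² = (1−k²)/(1−k⁴)^(2/3) = 0.6943.
Mass saving = 1 − 0.6943 = 30.6 %.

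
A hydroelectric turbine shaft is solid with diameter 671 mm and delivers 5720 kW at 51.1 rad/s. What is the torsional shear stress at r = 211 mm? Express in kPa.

ω = 51.1 rad/s, so T = P/ω = 5720×10³ / 51.10 = 111900 N·m.
J = πd⁴/32 = π(0.671)⁴/32 = 0.01990 m⁴.
Shear stress varies linearly with radius: τ = T·r/J = 111900 × 0.211 / 0.01990 = 1.187×10^6 Pa.

1190 kPa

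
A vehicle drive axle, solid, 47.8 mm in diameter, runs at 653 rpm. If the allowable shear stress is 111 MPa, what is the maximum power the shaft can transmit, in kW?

J = πd⁴/32 = π(0.0478)⁴/32 = 5.125×10^-7 m⁴.
T_max = τ_allow·J/r = 1.11×10^8 × 5.125×10^-7 / 0.0239 = 2380 N·m.
ω = 2π·653/60 = 68.38 rad/s, so P_max = T_max·ω = 1.628×10^5 W.

163 kW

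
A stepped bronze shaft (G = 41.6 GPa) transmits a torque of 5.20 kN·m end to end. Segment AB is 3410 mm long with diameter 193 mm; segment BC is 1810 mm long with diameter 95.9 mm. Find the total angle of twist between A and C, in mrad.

30.4 mrad

J_AB = π(0.193)⁴/32 = 1.36×10^-4 m⁴; J_BC = π(0.0959)⁴/32 = 8.30×10^-6 m⁴.
θ = (T/G)·Σ L_i/J_i = (5200/41.6×10⁹)·(3.41/1.36×10^-4 + 1.81/8.30×10^-6) = 0.03038 rad.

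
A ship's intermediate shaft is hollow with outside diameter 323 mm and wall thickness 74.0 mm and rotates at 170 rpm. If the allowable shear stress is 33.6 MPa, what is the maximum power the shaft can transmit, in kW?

J = π(d_o⁴ − d_i⁴)/32 = π(0.323⁴ − 0.175⁴)/32 = 9.765×10^-4 m⁴.
T_max = τ_allow·J/r = 3.36×10^7 × 9.765×10^-4 / 0.162 = 203200 N·m.
ω = 2π·170/60 = 17.80 rad/s, so P_max = T_max·ω = 3.617×10^6 W.

3620 kW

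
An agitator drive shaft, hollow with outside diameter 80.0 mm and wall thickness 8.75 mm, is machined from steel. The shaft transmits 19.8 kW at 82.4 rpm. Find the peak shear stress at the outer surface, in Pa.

ω = 2π·82.4/60 = 8.629 rad/s, so T = P/ω = 19.8×10³ / 8.629 = 2295 N·m.
J = π(d_o⁴ − d_i⁴)/32 = π(0.0800⁴ − 0.0625⁴)/32 = 2.523×10^-6 m⁴.
τ_max = T·r/J = 2295 × 0.0400 / 2.523×10^-6 = 3.638×10^7 Pa.

3.64e7 Pa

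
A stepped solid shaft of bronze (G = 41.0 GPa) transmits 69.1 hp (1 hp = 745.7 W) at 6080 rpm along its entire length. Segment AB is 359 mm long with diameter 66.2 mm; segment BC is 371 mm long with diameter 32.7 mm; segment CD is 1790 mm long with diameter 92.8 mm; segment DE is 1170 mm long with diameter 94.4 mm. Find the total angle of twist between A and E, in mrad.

ω = 2π·6080/60 = 636.7 rad/s, so T = P/ω = 69.1×745.7 / 636.7 = 80.93 N·m.
J_AB = π(0.0662)⁴/32 = 1.89×10^-6 m⁴; J_BC = π(0.0327)⁴/32 = 1.12×10^-7 m⁴; J_CD = π(0.0928)⁴/32 = 7.28×10^-6 m⁴; J_DE = π(0.0944)⁴/32 = 7.80×10^-6 m⁴.
θ = (T/G)·Σ L_i/J_i = (80.93/41.0×10⁹)·(0.359/1.89×10^-6 + 0.371/1.12×10^-7 + 1.79/7.28×10^-6 + 1.17/7.80×10^-6) = 7.681×10^-3 rad.

7.68 mrad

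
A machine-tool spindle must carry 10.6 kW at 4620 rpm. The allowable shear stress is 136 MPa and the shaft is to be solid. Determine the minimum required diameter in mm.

ω = 2π·4620/60 = 483.8 rad/s, so T = P/ω = 10.6×10³ / 483.8 = 21.91 N·m.
For a solid shaft τ_max = 16T/(πd³), so d = (16T/(π τ_allow))^(1/3) = (16·21.91/(π·1.36×10^8))^(1/3) = 0.009362 m.

9.36 mm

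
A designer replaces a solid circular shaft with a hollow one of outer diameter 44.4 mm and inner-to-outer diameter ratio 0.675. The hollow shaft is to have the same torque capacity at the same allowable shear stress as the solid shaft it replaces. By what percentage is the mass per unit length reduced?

Equal τ_max and T ⇒ the solid shaft needs d_s³ = d_o³(1−k⁴), so d_s = 44.4·(1−0.675⁴)^(1/3) = 41.09 mm.
Area ratio A_h/A_s = d_o²(1−k²)/d_s² = (1−k²)/(1−k⁴)^(2/3) = 0.6357.
Mass saving = 1 − 0.6357 = 36.4 %.

36.4 %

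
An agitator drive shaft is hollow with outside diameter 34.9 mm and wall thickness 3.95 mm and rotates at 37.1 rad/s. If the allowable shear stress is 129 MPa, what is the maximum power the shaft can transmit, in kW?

25.6 kW

J = π(d_o⁴ − d_i⁴)/32 = π(0.0349⁴ − 0.0270⁴)/32 = 9.347×10^-8 m⁴.
T_max = τ_allow·J/r = 1.29×10^8 × 9.347×10^-8 / 0.0175 = 691.0 N·m.
ω = 37.1 rad/s, so P_max = T_max·ω = 2.564×10^4 W.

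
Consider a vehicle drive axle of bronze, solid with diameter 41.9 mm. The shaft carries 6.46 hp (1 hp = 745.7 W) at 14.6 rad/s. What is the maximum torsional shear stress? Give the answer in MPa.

22.8 MPa

ω = 14.6 rad/s, so T = P/ω = 6.46×745.7 / 14.60 = 329.9 N·m.
J = πd⁴/32 = π(0.0419)⁴/32 = 3.026×10^-7 m⁴.
τ_max = T·r/J = 329.9 × 0.0209 / 3.026×10^-7 = 2.284×10^7 Pa.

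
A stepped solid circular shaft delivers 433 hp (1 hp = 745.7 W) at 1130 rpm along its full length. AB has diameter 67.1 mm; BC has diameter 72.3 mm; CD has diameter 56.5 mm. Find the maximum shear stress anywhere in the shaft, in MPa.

77.0 MPa

ω = 2π·1130/60 = 118.3 rad/s, so T = P/ω = 433×745.7 / 118.3 = 2729 N·m.
Under the same torque, τ_max = 16T/(πd³) is largest where d is smallest — segment CD (d = 56.5 mm).
τ_max = 16·2729/(π·(0.0565)³) = 7.705×10^7 Pa.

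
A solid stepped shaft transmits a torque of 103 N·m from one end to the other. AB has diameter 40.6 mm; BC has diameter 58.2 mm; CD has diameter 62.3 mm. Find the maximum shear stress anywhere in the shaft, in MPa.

7.84 MPa

Under the same torque, τ_max = 16T/(πd³) is largest where d is smallest — segment AB (d = 40.6 mm).
τ_max = 16·103.0/(π·(0.0406)³) = 7.838×10^6 Pa.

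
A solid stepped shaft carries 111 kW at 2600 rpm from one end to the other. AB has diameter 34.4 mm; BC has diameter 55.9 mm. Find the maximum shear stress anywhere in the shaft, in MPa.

51.0 MPa

ω = 2π·2600/60 = 272.3 rad/s, so T = P/ω = 111×10³ / 272.3 = 407.7 N·m.
Under the same torque, τ_max = 16T/(πd³) is largest where d is smallest — segment AB (d = 34.4 mm).
τ_max = 16·407.7/(π·(0.0344)³) = 5.101×10^7 Pa.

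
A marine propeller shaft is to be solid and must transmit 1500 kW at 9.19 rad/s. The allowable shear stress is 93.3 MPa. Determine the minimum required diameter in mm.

207 mm

ω = 9.19 rad/s, so T = P/ω = 1500×10³ / 9.190 = 163200 N·m.
For a solid shaft τ_max = 16T/(πd³), so d = (16T/(π τ_allow))^(1/3) = (16·163200/(π·9.33×10^7))^(1/3) = 0.2073 m.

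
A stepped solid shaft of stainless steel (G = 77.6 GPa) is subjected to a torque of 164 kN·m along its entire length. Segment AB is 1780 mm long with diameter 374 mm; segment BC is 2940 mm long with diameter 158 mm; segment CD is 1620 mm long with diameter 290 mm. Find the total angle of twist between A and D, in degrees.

6.21°

J_AB = π(0.374)⁴/32 = 1.92×10^-3 m⁴; J_BC = π(0.158)⁴/32 = 6.12×10^-5 m⁴; J_CD = π(0.290)⁴/32 = 6.94×10^-4 m⁴.
θ = (T/G)·Σ L_i/J_i = (164000/77.6×10⁹)·(1.78/1.92×10^-3 + 2.94/6.12×10^-5 + 1.62/6.94×10^-4) = 0.1084 rad.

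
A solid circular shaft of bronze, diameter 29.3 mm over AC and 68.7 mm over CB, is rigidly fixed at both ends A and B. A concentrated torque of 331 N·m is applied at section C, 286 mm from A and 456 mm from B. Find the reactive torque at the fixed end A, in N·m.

Compatibility: T_A·a/J_AC = T_B·b/J_CB with T_A + T_B = T₀.
J_AC = 7.24×10^-8 m⁴, J_CB = 2.19×10^-6 m⁴, so T_A = T₀·(J_AC/a)/((J_AC/a)+(J_CB/b)) = 16.59 N·m, T_B = 314.4 N·m.

16.6 N·m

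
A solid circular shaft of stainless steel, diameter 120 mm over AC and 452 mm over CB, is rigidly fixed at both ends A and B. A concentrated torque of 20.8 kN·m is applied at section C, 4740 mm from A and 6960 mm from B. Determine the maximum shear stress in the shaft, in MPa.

Compatibility: T_A·a/J_AC = T_B·b/J_CB with T_A + T_B = T₀.
J_AC = 2.04×10^-5 m⁴, J_CB = 4.10×10^-3 m⁴, so T_A = T₀·(J_AC/a)/((J_AC/a)+(J_CB/b)) = 150.6 N·m, T_B = 20650 N·m.
τ in each portion: τ_AC = 4.44×10^5 Pa, τ_CB = 1.14×10^6 Pa; maximum is in CB.
τ_max = T_CB·r/J = 20650·0.226/4.10×10^-3 = 1.139×10^6 Pa.

1.14 MPa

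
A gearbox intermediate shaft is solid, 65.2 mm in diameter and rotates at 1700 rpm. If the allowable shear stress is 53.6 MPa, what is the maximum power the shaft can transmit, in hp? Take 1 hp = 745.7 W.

J = πd⁴/32 = π(0.0652)⁴/32 = 1.774×10^-6 m⁴.
T_max = τ_allow·J/r = 5.36×10^7 × 1.774×10^-6 / 0.0326 = 2917 N·m.
ω = 2π·1700/60 = 178.0 rad/s, so P_max = T_max·ω = 5.193×10^5 W.

696 hp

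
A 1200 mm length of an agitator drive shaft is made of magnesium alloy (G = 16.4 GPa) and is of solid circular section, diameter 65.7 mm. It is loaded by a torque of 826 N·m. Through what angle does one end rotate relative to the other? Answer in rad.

J = πd⁴/32 = π(0.0657)⁴/32 = 1.829×10^-6 m⁴.
θ = T·L/(G·J) = 826.0 × 1.20 / (16.4×10⁹ × 1.829×10^-6) = 0.03304 rad.

0.0330 rad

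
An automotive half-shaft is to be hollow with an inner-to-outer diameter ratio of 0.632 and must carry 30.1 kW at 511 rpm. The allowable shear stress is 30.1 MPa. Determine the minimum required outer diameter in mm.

ω = 2π·511/60 = 53.51 rad/s, so T = P/ω = 30.1×10³ / 53.51 = 562.5 N·m.
For a hollow shaft with d_i/d_o = 0.632: τ_max = 16T/(π d_o³ (1−k⁴)), so d_o = [16T/(π τ_allow (1−k⁴))]^(1/3) = [16·562.5/(π·3.01×10^7·0.8405)]^(1/3) = 0.04838 m.

48.4 mm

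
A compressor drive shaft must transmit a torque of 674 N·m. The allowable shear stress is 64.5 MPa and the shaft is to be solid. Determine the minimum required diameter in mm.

For a solid shaft τ_max = 16T/(πd³), so d = (16T/(π τ_allow))^(1/3) = (16·674.0/(π·6.45×10^7))^(1/3) = 0.03761 m.

37.6 mm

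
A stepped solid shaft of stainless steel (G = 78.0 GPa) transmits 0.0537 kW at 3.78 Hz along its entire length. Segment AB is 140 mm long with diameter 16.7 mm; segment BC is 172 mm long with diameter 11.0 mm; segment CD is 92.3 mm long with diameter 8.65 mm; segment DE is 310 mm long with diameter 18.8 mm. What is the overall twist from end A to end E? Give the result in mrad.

ω = 2π·3.78 = 23.75 rad/s, so T = P/ω = 0.0537×10³ / 23.75 = 2.261 N·m.
J_AB = π(0.0167)⁴/32 = 7.64×10^-9 m⁴; J_BC = π(0.0110)⁴/32 = 1.44×10^-9 m⁴; J_CD = π(0.00865)⁴/32 = 5.50×10^-10 m⁴; J_DE = π(0.0188)⁴/32 = 1.23×10^-8 m⁴.
θ = (T/G)·Σ L_i/J_i = (2.261/78.0×10⁹)·(0.140/7.64×10^-9 + 0.172/1.44×10^-9 + 0.0923/5.50×10^-10 + 0.310/1.23×10^-8) = 9.601×10^-3 rad.

9.60 mrad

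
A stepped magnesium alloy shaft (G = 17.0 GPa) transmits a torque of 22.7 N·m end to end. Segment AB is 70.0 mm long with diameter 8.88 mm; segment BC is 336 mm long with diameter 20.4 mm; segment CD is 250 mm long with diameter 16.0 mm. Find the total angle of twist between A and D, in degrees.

13.3°

J_AB = π(0.00888)⁴/32 = 6.10×10^-10 m⁴; J_BC = π(0.0204)⁴/32 = 1.70×10^-8 m⁴; J_CD = π(0.0160)⁴/32 = 6.43×10^-9 m⁴.
θ = (T/G)·Σ L_i/J_i = (22.70/17.0×10⁹)·(0.0700/6.10×10^-10 + 0.336/1.70×10^-8 + 0.250/6.43×10^-9) = 0.2314 rad.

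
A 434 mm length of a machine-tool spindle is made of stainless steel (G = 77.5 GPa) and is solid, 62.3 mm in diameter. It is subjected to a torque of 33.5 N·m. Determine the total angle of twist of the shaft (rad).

1.27e-4 rad

J = πd⁴/32 = π(0.0623)⁴/32 = 1.479×10^-6 m⁴.
θ = T·L/(G·J) = 33.50 × 0.434 / (77.5×10⁹ × 1.479×10^-6) = 1.268×10^-4 rad.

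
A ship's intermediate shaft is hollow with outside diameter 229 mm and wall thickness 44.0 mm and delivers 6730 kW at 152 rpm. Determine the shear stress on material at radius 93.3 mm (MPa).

ω = 2π·152/60 = 15.92 rad/s, so T = P/ω = 6730×10³ / 15.92 = 422800 N·m.
J = π(d_o⁴ − d_i⁴)/32 = π(0.229⁴ − 0.141⁴)/32 = 2.312×10^-4 m⁴.
Shear stress varies linearly with radius: τ = T·r/J = 422800 × 0.0933 / 2.312×10^-4 = 1.706×10^8 Pa.

171 MPa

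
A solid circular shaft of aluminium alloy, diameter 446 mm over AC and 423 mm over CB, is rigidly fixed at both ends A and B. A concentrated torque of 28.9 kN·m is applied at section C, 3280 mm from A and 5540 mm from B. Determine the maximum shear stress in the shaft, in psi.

Compatibility: T_A·a/J_AC = T_B·b/J_CB with T_A + T_B = T₀.
J_AC = 3.88×10^-3 m⁴, J_CB = 3.14×10^-3 m⁴, so T_A = T₀·(J_AC/a)/((J_AC/a)+(J_CB/b)) = 19540 N·m, T_B = 9361 N·m.
τ in each portion: τ_AC = 1.12×10^6 Pa, τ_CB = 6.30×10^5 Pa; maximum is in AC.
τ_max = T_AC·r/J = 19540·0.223/3.88×10^-3 = 1.122×10^6 Pa.

163 psi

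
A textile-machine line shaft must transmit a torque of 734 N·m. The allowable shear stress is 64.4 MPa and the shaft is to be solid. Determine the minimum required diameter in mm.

38.7 mm

For a solid shaft τ_max = 16T/(πd³), so d = (16T/(π τ_allow))^(1/3) = (16·734.0/(π·6.44×10^7))^(1/3) = 0.03872 m.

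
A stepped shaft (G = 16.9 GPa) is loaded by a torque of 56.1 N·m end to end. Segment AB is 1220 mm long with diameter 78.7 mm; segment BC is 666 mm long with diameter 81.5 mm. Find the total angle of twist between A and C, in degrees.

J_AB = π(0.0787)⁴/32 = 3.77×10^-6 m⁴; J_BC = π(0.0815)⁴/32 = 4.33×10^-6 m⁴.
θ = (T/G)·Σ L_i/J_i = (56.10/16.9×10⁹)·(1.22/3.77×10^-6 + 0.666/4.33×10^-6) = 1.586×10^-3 rad.

0.0909°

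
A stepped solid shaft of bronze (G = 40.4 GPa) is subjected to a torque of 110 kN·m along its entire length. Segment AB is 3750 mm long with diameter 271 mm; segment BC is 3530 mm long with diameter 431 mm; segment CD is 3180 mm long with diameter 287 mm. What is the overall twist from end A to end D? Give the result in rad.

J_AB = π(0.271)⁴/32 = 5.30×10^-4 m⁴; J_BC = π(0.431)⁴/32 = 3.39×10^-3 m⁴; J_CD = π(0.287)⁴/32 = 6.66×10^-4 m⁴.
θ = (T/G)·Σ L_i/J_i = (110000/40.4×10⁹)·(3.75/5.30×10^-4 + 3.53/3.39×10^-3 + 3.18/6.66×10^-4) = 0.03512 rad.

0.0351 rad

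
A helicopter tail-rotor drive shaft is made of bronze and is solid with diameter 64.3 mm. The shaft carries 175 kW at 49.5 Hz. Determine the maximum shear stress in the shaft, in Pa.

1.08e7 Pa

ω = 2π·49.5 = 311.0 rad/s, so T = P/ω = 175×10³ / 311.0 = 562.7 N·m.
J = πd⁴/32 = π(0.0643)⁴/32 = 1.678×10^-6 m⁴.
τ_max = T·r/J = 562.7 × 0.0321 / 1.678×10^-6 = 1.078×10^7 Pa.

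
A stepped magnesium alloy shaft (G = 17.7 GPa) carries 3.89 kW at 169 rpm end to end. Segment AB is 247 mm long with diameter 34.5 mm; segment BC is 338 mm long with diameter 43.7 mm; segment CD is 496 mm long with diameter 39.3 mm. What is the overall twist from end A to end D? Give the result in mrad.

ω = 2π·169/60 = 17.70 rad/s, so T = P/ω = 3.89×10³ / 17.70 = 219.8 N·m.
J_AB = π(0.0345)⁴/32 = 1.39×10^-7 m⁴; J_BC = π(0.0437)⁴/32 = 3.58×10^-7 m⁴; J_CD = π(0.0393)⁴/32 = 2.34×10^-7 m⁴.
θ = (T/G)·Σ L_i/J_i = (219.8/17.7×10⁹)·(0.247/1.39×10^-7 + 0.338/3.58×10^-7 + 0.496/2.34×10^-7) = 0.06008 rad.

60.1 mrad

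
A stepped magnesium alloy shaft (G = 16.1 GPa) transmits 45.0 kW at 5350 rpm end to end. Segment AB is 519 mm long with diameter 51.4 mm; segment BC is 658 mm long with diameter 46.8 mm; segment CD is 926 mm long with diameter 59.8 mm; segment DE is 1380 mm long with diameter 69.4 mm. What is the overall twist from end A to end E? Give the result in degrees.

1.00°

ω = 2π·5350/60 = 560.3 rad/s, so T = P/ω = 45.0×10³ / 560.3 = 80.32 N·m.
J_AB = π(0.0514)⁴/32 = 6.85×10^-7 m⁴; J_BC = π(0.0468)⁴/32 = 4.71×10^-7 m⁴; J_CD = π(0.0598)⁴/32 = 1.26×10^-6 m⁴; J_DE = π(0.0694)⁴/32 = 2.28×10^-6 m⁴.
θ = (T/G)·Σ L_i/J_i = (80.32/16.1×10⁹)·(0.519/6.85×10^-7 + 0.658/4.71×10^-7 + 0.926/1.26×10^-6 + 1.38/2.28×10^-6) = 0.01745 rad.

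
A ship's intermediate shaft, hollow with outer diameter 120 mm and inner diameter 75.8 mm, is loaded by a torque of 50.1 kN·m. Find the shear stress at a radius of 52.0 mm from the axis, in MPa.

J = π(d_o⁴ − d_i⁴)/32 = π(0.120⁴ − 0.0758⁴)/32 = 1.712×10^-5 m⁴.
Shear stress varies linearly with radius: τ = T·r/J = 50100 × 0.0520 / 1.712×10^-5 = 1.522×10^8 Pa.

152 MPa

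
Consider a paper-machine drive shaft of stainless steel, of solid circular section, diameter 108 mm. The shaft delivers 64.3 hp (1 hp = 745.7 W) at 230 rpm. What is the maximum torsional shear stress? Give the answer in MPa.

ω = 2π·230/60 = 24.09 rad/s, so T = P/ω = 64.3×745.7 / 24.09 = 1991 N·m.
J = πd⁴/32 = π(0.108)⁴/32 = 1.336×10^-5 m⁴.
τ_max = T·r/J = 1991 × 0.0540 / 1.336×10^-5 = 8.049×10^6 Pa.

8.05 MPa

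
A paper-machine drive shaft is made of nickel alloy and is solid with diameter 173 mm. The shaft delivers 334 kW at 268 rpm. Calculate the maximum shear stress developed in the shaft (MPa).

ω = 2π·268/60 = 28.06 rad/s, so T = P/ω = 334×10³ / 28.06 = 11900 N·m.
J = πd⁴/32 = π(0.173)⁴/32 = 8.794×10^-5 m⁴.
τ_max = T·r/J = 11900 × 0.0865 / 8.794×10^-5 = 1.171×10^7 Pa.

11.7 MPa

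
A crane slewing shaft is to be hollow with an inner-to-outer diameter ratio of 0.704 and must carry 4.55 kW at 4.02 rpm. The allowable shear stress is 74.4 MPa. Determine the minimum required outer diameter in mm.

ω = 2π·4.02/60 = 0.4210 rad/s, so T = P/ω = 4.55×10³ / 0.4210 = 10810 N·m.
For a hollow shaft with d_i/d_o = 0.704: τ_max = 16T/(π d_o³ (1−k⁴)), so d_o = [16T/(π τ_allow (1−k⁴))]^(1/3) = [16·10810/(π·7.44×10^7·0.7544)]^(1/3) = 0.09936 m.

99.4 mm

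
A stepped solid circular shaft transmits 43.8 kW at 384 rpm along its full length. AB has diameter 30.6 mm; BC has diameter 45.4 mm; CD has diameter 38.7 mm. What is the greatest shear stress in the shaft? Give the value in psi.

28100 psi

ω = 2π·384/60 = 40.21 rad/s, so T = P/ω = 43.8×10³ / 40.21 = 1089 N·m.
Under the same torque, τ_max = 16T/(πd³) is largest where d is smallest — segment AB (d = 30.6 mm).
τ_max = 16·1089/(π·(0.0306)³) = 1.936×10^8 Pa.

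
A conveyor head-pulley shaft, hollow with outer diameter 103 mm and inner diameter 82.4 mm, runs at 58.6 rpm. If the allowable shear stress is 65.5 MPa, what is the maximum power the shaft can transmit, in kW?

50.9 kW

J = π(d_o⁴ − d_i⁴)/32 = π(0.103⁴ − 0.0824⁴)/32 = 6.524×10^-6 m⁴.
T_max = τ_allow·J/r = 6.55×10^7 × 6.524×10^-6 / 0.0515 = 8297 N·m.
ω = 2π·58.6/60 = 6.137 rad/s, so P_max = T_max·ω = 5.092×10^4 W.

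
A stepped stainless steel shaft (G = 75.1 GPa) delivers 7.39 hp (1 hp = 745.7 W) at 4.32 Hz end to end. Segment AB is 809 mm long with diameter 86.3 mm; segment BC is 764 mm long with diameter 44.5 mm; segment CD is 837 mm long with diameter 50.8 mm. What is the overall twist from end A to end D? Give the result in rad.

ω = 2π·4.32 = 27.14 rad/s, so T = P/ω = 7.39×745.7 / 27.14 = 203.0 N·m.
J_AB = π(0.0863)⁴/32 = 5.45×10^-6 m⁴; J_BC = π(0.0445)⁴/32 = 3.85×10^-7 m⁴; J_CD = π(0.0508)⁴/32 = 6.54×10^-7 m⁴.
θ = (T/G)·Σ L_i/J_i = (203.0/75.1×10⁹)·(0.809/5.45×10^-6 + 0.764/3.85×10^-7 + 0.837/6.54×10^-7) = 9.227×10^-3 rad.

0.00923 rad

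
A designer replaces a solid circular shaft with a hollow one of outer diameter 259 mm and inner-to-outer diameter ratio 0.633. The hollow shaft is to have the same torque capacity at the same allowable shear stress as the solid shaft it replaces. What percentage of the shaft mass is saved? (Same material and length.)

Equal τ_max and T ⇒ the solid shaft needs d_s³ = d_o³(1−k⁴), so d_s = 259·(1−0.633⁴)^(1/3) = 244.3 mm.
Area ratio A_h/A_s = d_o²(1−k²)/d_s² = (1−k²)/(1−k⁴)^(2/3) = 0.6735.
Mass saving = 1 − 0.6735 = 32.7 %.

32.7 %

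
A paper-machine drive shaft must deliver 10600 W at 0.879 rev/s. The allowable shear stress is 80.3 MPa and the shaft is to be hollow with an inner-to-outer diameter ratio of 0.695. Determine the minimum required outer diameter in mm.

54.1 mm

ω = 2π·0.879 = 5.523 rad/s, so T = P/ω = 10600 / 5.523 = 1919 N·m.
For a hollow shaft with d_i/d_o = 0.695: τ_max = 16T/(π d_o³ (1−k⁴)), so d_o = [16T/(π τ_allow (1−k⁴))]^(1/3) = [16·1919/(π·8.03×10^7·0.7667)]^(1/3) = 0.05415 m.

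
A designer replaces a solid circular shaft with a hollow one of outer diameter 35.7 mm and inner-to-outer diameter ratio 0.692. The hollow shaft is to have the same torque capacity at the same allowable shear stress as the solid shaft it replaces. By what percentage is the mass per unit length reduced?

Equal τ_max and T ⇒ the solid shaft needs d_s³ = d_o³(1−k⁴), so d_s = 35.7·(1−0.692⁴)^(1/3) = 32.73 mm.
Area ratio A_h/A_s = d_o²(1−k²)/d_s² = (1−k²)/(1−k⁴)^(2/3) = 0.6200.
Mass saving = 1 − 0.6200 = 38.0 %.

38.0 %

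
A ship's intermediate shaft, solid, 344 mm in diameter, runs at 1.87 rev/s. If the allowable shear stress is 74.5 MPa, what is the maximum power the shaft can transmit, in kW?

J = πd⁴/32 = π(0.344)⁴/32 = 1.375×10^-3 m⁴.
T_max = τ_allow·J/r = 7.45×10^7 × 1.375×10^-3 / 0.172 = 595500 N·m.
ω = 2π·1.87 = 11.75 rad/s, so P_max = T_max·ω = 6.997×10^6 W.

7000 kW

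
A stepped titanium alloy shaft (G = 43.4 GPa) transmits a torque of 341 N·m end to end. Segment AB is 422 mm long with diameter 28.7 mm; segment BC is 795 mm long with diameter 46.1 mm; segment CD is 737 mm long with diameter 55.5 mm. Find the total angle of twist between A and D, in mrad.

J_AB = π(0.0287)⁴/32 = 6.66×10^-8 m⁴; J_BC = π(0.0461)⁴/32 = 4.43×10^-7 m⁴; J_CD = π(0.0555)⁴/32 = 9.31×10^-7 m⁴.
θ = (T/G)·Σ L_i/J_i = (341.0/43.4×10⁹)·(0.422/6.66×10^-8 + 0.795/4.43×10^-7 + 0.737/9.31×10^-7) = 0.07008 rad.

70.1 mrad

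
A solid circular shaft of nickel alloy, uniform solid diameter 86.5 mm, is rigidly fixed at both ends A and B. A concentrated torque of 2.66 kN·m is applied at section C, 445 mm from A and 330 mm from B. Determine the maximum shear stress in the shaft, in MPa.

With uniform GJ and both ends fixed, compatibility θ_AC = θ_CB gives T_A·a = T_B·b, together with T_A + T_B = T₀.
T_A = T₀·b/(a+b) = 2660·330/775.0 = 1133 N·m; T_B = 1527 N·m.
τ in each portion: τ_AC = 8.91×10^6 Pa, τ_CB = 1.20×10^7 Pa; maximum is in CB.
τ_max = T_CB·r/J = 1527·0.0432/5.50×10^-6 = 1.202×10^7 Pa.

12.0 MPa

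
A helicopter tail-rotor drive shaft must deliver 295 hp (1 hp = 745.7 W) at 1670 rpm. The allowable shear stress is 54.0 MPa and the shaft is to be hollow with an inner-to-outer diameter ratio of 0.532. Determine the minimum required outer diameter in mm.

ω = 2π·1670/60 = 174.9 rad/s, so T = P/ω = 295×745.7 / 174.9 = 1258 N·m.
For a hollow shaft with d_i/d_o = 0.532: τ_max = 16T/(π d_o³ (1−k⁴)), so d_o = [16T/(π τ_allow (1−k⁴))]^(1/3) = [16·1258/(π·5.40×10^7·0.9199)]^(1/3) = 0.05052 m.

50.5 mm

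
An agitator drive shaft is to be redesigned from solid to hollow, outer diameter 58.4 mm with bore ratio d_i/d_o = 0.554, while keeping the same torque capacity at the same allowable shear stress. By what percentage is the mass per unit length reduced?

Equal τ_max and T ⇒ the solid shaft needs d_s³ = d_o³(1−k⁴), so d_s = 58.4·(1−0.554⁴)^(1/3) = 56.51 mm.
Area ratio A_h/A_s = d_o²(1−k²)/d_s² = (1−k²)/(1−k⁴)^(2/3) = 0.7403.
Mass saving = 1 − 0.7403 = 26.0 %.

26.0 %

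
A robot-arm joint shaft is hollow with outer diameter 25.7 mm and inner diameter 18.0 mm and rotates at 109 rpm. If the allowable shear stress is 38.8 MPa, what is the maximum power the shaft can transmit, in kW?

J = π(d_o⁴ − d_i⁴)/32 = π(0.0257⁴ − 0.0180⁴)/32 = 3.252×10^-8 m⁴.
T_max = τ_allow·J/r = 3.88×10^7 × 3.252×10^-8 / 0.0129 = 98.20 N·m.
ω = 2π·109/60 = 11.41 rad/s, so P_max = T_max·ω = 1121 W.

1.12 kW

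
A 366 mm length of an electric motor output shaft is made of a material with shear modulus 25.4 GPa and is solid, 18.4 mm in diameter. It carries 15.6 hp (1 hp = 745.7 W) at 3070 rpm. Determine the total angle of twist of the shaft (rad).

0.0463 rad

ω = 2π·3070/60 = 321.5 rad/s, so T = P/ω = 15.6×745.7 / 321.5 = 36.18 N·m.
J = πd⁴/32 = π(0.0184)⁴/32 = 1.125×10^-8 m⁴.
θ = T·L/(G·J) = 36.18 × 0.366 / (25.4×10⁹ × 1.125×10^-8) = 0.04633 rad.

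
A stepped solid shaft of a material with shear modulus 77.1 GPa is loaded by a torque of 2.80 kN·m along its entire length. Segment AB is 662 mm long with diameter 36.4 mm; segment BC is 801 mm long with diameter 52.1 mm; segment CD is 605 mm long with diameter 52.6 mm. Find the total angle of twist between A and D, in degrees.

J_AB = π(0.0364)⁴/32 = 1.72×10^-7 m⁴; J_BC = π(0.0521)⁴/32 = 7.23×10^-7 m⁴; J_CD = π(0.0526)⁴/32 = 7.52×10^-7 m⁴.
θ = (T/G)·Σ L_i/J_i = (2800/77.1×10⁹)·(0.662/1.72×10^-7 + 0.801/7.23×10^-7 + 0.605/7.52×10^-7) = 0.2089 rad.

12.0°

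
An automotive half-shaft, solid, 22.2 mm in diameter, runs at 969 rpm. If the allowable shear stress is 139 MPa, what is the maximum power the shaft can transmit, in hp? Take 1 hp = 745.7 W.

40.6 hp

J = πd⁴/32 = π(0.0222)⁴/32 = 2.385×10^-8 m⁴.
T_max = τ_allow·J/r = 1.39×10^8 × 2.385×10^-8 / 0.0111 = 298.6 N·m.
ω = 2π·969/60 = 101.5 rad/s, so P_max = T_max·ω = 3.030×10^4 W.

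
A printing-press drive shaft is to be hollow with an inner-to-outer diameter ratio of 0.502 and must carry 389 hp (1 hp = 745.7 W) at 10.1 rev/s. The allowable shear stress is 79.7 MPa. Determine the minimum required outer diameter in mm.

ω = 2π·10.1 = 63.46 rad/s, so T = P/ω = 389×745.7 / 63.46 = 4571 N·m.
For a hollow shaft with d_i/d_o = 0.502: τ_max = 16T/(π d_o³ (1−k⁴)), so d_o = [16T/(π τ_allow (1−k⁴))]^(1/3) = [16·4571/(π·7.97×10^7·0.9365)]^(1/3) = 0.06782 m.

67.8 mm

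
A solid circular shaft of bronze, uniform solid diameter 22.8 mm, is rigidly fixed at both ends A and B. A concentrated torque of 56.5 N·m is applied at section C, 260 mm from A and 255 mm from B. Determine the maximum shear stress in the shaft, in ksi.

With uniform GJ and both ends fixed, compatibility θ_AC = θ_CB gives T_A·a = T_B·b, together with T_A + T_B = T₀.
T_A = T₀·b/(a+b) = 56.50·255/515.0 = 27.98 N·m; T_B = 28.52 N·m.
τ in each portion: τ_AC = 1.20×10^7 Pa, τ_CB = 1.23×10^7 Pa; maximum is in CB.
τ_max = T_CB·r/J = 28.52·0.0114/2.65×10^-8 = 1.226×10^7 Pa.

1.78 ksi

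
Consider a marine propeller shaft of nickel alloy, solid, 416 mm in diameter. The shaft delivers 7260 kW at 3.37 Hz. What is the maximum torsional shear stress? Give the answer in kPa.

ω = 2π·3.37 = 21.17 rad/s, so T = P/ω = 7260×10³ / 21.17 = 342900 N·m.
J = πd⁴/32 = π(0.416)⁴/32 = 2.940×10^-3 m⁴.
τ_max = T·r/J = 342900 × 0.208 / 2.940×10^-3 = 2.426×10^7 Pa.

24300 kPa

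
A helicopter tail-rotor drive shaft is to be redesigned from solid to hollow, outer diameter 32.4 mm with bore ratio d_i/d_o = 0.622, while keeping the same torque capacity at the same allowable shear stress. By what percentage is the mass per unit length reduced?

31.7 %

Equal τ_max and T ⇒ the solid shaft needs d_s³ = d_o³(1−k⁴), so d_s = 32.4·(1−0.622⁴)^(1/3) = 30.70 mm.
Area ratio A_h/A_s = d_o²(1−k²)/d_s² = (1−k²)/(1−k⁴)^(2/3) = 0.6831.
Mass saving = 1 − 0.6831 = 31.7 %.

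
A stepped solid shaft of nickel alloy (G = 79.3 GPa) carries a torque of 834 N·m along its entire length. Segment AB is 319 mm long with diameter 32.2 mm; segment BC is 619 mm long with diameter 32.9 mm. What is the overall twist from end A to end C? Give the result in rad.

J_AB = π(0.0322)⁴/32 = 1.06×10^-7 m⁴; J_BC = π(0.0329)⁴/32 = 1.15×10^-7 m⁴.
θ = (T/G)·Σ L_i/J_i = (834.0/79.3×10⁹)·(0.319/1.06×10^-7 + 0.619/1.15×10^-7) = 0.08839 rad.

0.0884 rad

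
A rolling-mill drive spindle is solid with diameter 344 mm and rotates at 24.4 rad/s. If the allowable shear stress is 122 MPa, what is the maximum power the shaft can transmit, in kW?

23800 kW

J = πd⁴/32 = π(0.344)⁴/32 = 1.375×10^-3 m⁴.
T_max = τ_allow·J/r = 1.22×10^8 × 1.375×10^-3 / 0.172 = 975100 N·m.
ω = 24.4 rad/s, so P_max = T_max·ω = 2.379×10^7 W.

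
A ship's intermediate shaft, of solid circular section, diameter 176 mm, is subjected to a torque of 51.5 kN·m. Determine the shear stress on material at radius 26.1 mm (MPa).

14.3 MPa

J = πd⁴/32 = π(0.176)⁴/32 = 9.420×10^-5 m⁴.
Shear stress varies linearly with radius: τ = T·r/J = 51500 × 0.0261 / 9.420×10^-5 = 1.427×10^7 Pa.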